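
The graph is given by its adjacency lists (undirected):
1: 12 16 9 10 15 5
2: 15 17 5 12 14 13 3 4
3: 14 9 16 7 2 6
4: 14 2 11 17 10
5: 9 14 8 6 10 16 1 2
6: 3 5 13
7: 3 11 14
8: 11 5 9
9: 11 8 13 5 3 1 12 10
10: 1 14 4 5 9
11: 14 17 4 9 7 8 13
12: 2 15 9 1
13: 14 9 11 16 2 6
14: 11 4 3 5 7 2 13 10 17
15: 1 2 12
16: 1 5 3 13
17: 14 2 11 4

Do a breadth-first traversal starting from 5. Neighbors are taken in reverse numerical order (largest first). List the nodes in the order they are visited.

5, 16, 14, 10, 9, 8, 6, 2, 1, 13, 3, 17, 11, 7, 4, 12, 15

Visit 5; enqueue 16, 14, 10, 9, 8, 6, 2, 1 → queue [16, 14, 10, 9, 8, 6, 2, 1]
Visit 16; enqueue 13, 3 → queue [14, 10, 9, 8, 6, 2, 1, 13, 3]
Visit 14; enqueue 17, 11, 7, 4 → queue [10, 9, 8, 6, 2, 1, 13, 3, 17, 11, 7, 4]
Visit 10 → queue [9, 8, 6, 2, 1, 13, 3, 17, 11, 7, 4]
Visit 9; enqueue 12 → queue [8, 6, 2, 1, 13, 3, 17, 11, 7, 4, 12]
Visit 8 → queue [6, 2, 1, 13, 3, 17, 11, 7, 4, 12]
Visit 6 → queue [2, 1, 13, 3, 17, 11, 7, 4, 12]
Visit 2; enqueue 15 → queue [1, 13, 3, 17, 11, 7, 4, 12, 15]
Visit 1 → queue [13, 3, 17, 11, 7, 4, 12, 15]
Visit 13 → queue [3, 17, 11, 7, 4, 12, 15]
Visit 3 → queue [17, 11, 7, 4, 12, 15]
Visit 17 → queue [11, 7, 4, 12, 15]
Visit 11 → queue [7, 4, 12, 15]
Visit 7 → queue [4, 12, 15]
Visit 4 → queue [12, 15]
Visit 12 → queue [15]
Visit 15 → queue []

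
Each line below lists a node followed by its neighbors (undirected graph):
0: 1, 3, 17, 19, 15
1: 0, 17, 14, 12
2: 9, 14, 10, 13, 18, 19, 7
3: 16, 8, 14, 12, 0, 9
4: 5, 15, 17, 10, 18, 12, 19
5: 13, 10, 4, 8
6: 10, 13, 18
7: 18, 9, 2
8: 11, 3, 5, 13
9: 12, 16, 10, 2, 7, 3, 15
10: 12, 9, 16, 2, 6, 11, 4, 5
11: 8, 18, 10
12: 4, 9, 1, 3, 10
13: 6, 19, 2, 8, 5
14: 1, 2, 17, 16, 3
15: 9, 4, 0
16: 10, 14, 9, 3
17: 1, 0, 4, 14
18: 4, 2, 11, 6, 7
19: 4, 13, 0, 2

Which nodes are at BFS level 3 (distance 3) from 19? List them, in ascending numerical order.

11, 16

Level 0: 19
Level 1: 0, 2, 4, 13
Level 2: 1, 3, 5, 6, 7, 8, 9, 10, 12, 14, 15, 17, 18
Level 3: 11, 16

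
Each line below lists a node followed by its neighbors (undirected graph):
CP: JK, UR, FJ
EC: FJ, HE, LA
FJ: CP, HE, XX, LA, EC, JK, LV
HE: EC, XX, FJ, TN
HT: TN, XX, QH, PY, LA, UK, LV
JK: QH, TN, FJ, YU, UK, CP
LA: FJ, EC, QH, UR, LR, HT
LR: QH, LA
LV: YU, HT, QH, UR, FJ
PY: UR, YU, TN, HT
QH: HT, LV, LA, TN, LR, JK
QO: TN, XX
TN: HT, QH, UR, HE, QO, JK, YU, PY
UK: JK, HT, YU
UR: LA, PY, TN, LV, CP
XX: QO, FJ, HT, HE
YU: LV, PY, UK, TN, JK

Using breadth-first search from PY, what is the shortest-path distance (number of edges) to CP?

2

Level 0: PY
Level 1: HT, TN, UR, YU
Level 2: CP, HE, JK, LA, LV, QH, QO, UK, XX
Level 3: EC, FJ, LR
CP first appears at level 2.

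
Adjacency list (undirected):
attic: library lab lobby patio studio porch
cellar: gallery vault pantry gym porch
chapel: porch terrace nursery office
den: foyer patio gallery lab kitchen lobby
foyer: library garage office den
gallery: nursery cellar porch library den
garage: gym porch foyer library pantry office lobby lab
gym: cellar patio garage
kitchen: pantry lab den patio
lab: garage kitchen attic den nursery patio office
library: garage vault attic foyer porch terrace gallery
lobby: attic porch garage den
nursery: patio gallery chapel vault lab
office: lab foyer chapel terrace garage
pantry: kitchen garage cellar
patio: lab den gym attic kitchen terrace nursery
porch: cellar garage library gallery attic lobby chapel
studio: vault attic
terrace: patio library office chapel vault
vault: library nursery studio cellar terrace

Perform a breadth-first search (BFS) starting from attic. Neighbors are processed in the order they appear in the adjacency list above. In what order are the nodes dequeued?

Visit attic; enqueue library, lab, lobby, patio, studio, porch → queue [library, lab, lobby, patio, studio, porch]
Visit library; enqueue garage, vault, foyer, terrace, gallery → queue [lab, lobby, patio, studio, porch, garage, vault, foyer, terrace, gallery]
Visit lab; enqueue kitchen, den, nursery, office → queue [lobby, patio, studio, porch, garage, vault, foyer, terrace, gallery, kitchen, den, nursery, office]
Visit lobby → queue [patio, studio, porch, garage, vault, foyer, terrace, gallery, kitchen, den, nursery, office]
Visit patio; enqueue gym → queue [studio, porch, garage, vault, foyer, terrace, gallery, kitchen, den, nursery, office, gym]
Visit studio → queue [porch, garage, vault, foyer, terrace, gallery, kitchen, den, nursery, office, gym]
Visit porch; enqueue cellar, chapel → queue [garage, vault, foyer, terrace, gallery, kitchen, den, nursery, office, gym, cellar, chapel]
Visit garage; enqueue pantry → queue [vault, foyer, terrace, gallery, kitchen, den, nursery, office, gym, cellar, chapel, pantry]
Visit vault → queue [foyer, terrace, gallery, kitchen, den, nursery, office, gym, cellar, chapel, pantry]
Visit foyer → queue [terrace, gallery, kitchen, den, nursery, office, gym, cellar, chapel, pantry]
Visit terrace → queue [gallery, kitchen, den, nursery, office, gym, cellar, chapel, pantry]
Visit gallery → queue [kitchen, den, nursery, office, gym, cellar, chapel, pantry]
Visit kitchen → queue [den, nursery, office, gym, cellar, chapel, pantry]
Visit den → queue [nursery, office, gym, cellar, chapel, pantry]
Visit nursery → queue [office, gym, cellar, chapel, pantry]
Visit office → queue [gym, cellar, chapel, pantry]
Visit gym → queue [cellar, chapel, pantry]
Visit cellar → queue [chapel, pantry]
Visit chapel → queue [pantry]
Visit pantry → queue []

attic library lab lobby patio studio porch garage vault foyer terrace gallery kitchen den nursery office gym cellar chapel pantry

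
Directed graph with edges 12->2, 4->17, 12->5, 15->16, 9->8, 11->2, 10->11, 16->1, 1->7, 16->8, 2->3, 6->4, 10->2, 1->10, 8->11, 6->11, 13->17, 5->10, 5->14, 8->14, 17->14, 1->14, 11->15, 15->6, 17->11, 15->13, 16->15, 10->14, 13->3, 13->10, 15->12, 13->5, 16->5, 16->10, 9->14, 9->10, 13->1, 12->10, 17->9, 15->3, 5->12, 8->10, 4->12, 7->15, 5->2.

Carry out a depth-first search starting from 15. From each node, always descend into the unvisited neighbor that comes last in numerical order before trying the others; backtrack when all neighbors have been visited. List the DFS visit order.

Visit 15
15 → 16
16 → 10
10 → 14
10 → 11
11 → 2
2 → 3
16 → 8
16 → 5
5 → 12
16 → 1
1 → 7
15 → 13
13 → 17
17 → 9
15 → 6
6 → 4

15, 16, 10, 14, 11, 2, 3, 8, 5, 12, 1, 7, 13, 17, 9, 6, 4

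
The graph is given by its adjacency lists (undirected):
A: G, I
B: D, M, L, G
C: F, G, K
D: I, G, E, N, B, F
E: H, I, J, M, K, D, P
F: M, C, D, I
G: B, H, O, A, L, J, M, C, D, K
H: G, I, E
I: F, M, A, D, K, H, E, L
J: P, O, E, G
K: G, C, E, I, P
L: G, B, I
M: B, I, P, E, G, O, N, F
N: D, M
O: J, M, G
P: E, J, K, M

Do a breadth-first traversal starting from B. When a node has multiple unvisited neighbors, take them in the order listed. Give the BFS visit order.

B, D, M, L, G, I, E, N, F, P, O, H, A, J, C, K

Visit B; enqueue D, M, L, G → queue [D, M, L, G]
Visit D; enqueue I, E, N, F → queue [M, L, G, I, E, N, F]
Visit M; enqueue P, O → queue [L, G, I, E, N, F, P, O]
Visit L → queue [G, I, E, N, F, P, O]
Visit G; enqueue H, A, J, C, K → queue [I, E, N, F, P, O, H, A, J, C, K]
Visit I → queue [E, N, F, P, O, H, A, J, C, K]
Visit E → queue [N, F, P, O, H, A, J, C, K]
Visit N → queue [F, P, O, H, A, J, C, K]
Visit F → queue [P, O, H, A, J, C, K]
Visit P → queue [O, H, A, J, C, K]
Visit O → queue [H, A, J, C, K]
Visit H → queue [A, J, C, K]
Visit A → queue [J, C, K]
Visit J → queue [C, K]
Visit C → queue [K]
Visit K → queue []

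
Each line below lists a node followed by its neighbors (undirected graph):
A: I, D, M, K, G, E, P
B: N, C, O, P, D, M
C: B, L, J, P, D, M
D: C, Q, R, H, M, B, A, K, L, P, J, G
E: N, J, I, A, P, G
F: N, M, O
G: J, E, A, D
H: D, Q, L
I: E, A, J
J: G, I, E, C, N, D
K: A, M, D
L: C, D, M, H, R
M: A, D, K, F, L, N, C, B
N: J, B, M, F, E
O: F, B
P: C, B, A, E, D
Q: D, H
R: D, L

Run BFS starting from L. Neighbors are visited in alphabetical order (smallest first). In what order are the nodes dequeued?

L -> C -> D -> H -> M -> R -> B -> J -> P -> A -> G -> K -> Q -> F -> N -> O -> E -> I

Visit L; enqueue C, D, H, M, R → queue [C, D, H, M, R]
Visit C; enqueue B, J, P → queue [D, H, M, R, B, J, P]
Visit D; enqueue A, G, K, Q → queue [H, M, R, B, J, P, A, G, K, Q]
Visit H → queue [M, R, B, J, P, A, G, K, Q]
Visit M; enqueue F, N → queue [R, B, J, P, A, G, K, Q, F, N]
Visit R → queue [B, J, P, A, G, K, Q, F, N]
Visit B; enqueue O → queue [J, P, A, G, K, Q, F, N, O]
Visit J; enqueue E, I → queue [P, A, G, K, Q, F, N, O, E, I]
Visit P → queue [A, G, K, Q, F, N, O, E, I]
Visit A → queue [G, K, Q, F, N, O, E, I]
Visit G → queue [K, Q, F, N, O, E, I]
Visit K → queue [Q, F, N, O, E, I]
Visit Q → queue [F, N, O, E, I]
Visit F → queue [N, O, E, I]
Visit N → queue [O, E, I]
Visit O → queue [E, I]
Visit E → queue [I]
Visit I → queue []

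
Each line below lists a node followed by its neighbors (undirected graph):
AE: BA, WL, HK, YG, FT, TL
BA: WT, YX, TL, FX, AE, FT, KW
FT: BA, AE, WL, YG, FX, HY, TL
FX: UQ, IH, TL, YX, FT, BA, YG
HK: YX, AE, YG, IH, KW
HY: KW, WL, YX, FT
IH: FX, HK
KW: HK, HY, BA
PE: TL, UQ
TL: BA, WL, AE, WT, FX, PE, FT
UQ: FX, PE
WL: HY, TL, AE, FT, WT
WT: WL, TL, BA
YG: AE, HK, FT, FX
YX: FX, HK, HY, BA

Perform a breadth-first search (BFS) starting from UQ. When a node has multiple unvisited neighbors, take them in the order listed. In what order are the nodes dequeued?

Visit UQ; enqueue FX, PE → queue [FX, PE]
Visit FX; enqueue IH, TL, YX, FT, BA, YG → queue [PE, IH, TL, YX, FT, BA, YG]
Visit PE → queue [IH, TL, YX, FT, BA, YG]
Visit IH; enqueue HK → queue [TL, YX, FT, BA, YG, HK]
Visit TL; enqueue WL, AE, WT → queue [YX, FT, BA, YG, HK, WL, AE, WT]
Visit YX; enqueue HY → queue [FT, BA, YG, HK, WL, AE, WT, HY]
Visit FT → queue [BA, YG, HK, WL, AE, WT, HY]
Visit BA; enqueue KW → queue [YG, HK, WL, AE, WT, HY, KW]
Visit YG → queue [HK, WL, AE, WT, HY, KW]
Visit HK → queue [WL, AE, WT, HY, KW]
Visit WL → queue [AE, WT, HY, KW]
Visit AE → queue [WT, HY, KW]
Visit WT → queue [HY, KW]
Visit HY → queue [KW]
Visit KW → queue []

UQ -> FX -> PE -> IH -> TL -> YX -> FT -> BA -> YG -> HK -> WL -> AE -> WT -> HY -> KW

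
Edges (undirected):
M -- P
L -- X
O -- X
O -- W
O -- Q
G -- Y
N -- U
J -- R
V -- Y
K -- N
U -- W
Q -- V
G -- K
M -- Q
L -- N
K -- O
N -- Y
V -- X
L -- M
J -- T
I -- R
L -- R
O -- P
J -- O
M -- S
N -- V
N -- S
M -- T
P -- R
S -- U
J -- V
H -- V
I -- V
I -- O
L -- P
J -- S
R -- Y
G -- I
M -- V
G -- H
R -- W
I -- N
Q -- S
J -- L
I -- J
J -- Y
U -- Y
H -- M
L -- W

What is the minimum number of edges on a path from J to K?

2

Level 0: J
Level 1: I, L, O, R, S, T, V, Y
Level 2: G, H, K, M, N, P, Q, U, W, X
K first appears at level 2.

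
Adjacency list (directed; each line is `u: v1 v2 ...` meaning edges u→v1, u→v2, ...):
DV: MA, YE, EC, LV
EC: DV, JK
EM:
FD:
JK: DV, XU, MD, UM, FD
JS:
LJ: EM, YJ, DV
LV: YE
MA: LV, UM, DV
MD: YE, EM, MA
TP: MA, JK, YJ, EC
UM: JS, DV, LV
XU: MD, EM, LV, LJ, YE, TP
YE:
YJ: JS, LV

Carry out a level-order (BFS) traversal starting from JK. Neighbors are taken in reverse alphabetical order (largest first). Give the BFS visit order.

JK -> XU -> UM -> MD -> FD -> DV -> YE -> TP -> LV -> LJ -> EM -> JS -> MA -> EC -> YJ

Visit JK; enqueue XU, UM, MD, FD, DV → queue [XU, UM, MD, FD, DV]
Visit XU; enqueue YE, TP, LV, LJ, EM → queue [UM, MD, FD, DV, YE, TP, LV, LJ, EM]
Visit UM; enqueue JS → queue [MD, FD, DV, YE, TP, LV, LJ, EM, JS]
Visit MD; enqueue MA → queue [FD, DV, YE, TP, LV, LJ, EM, JS, MA]
Visit FD → queue [DV, YE, TP, LV, LJ, EM, JS, MA]
Visit DV; enqueue EC → queue [YE, TP, LV, LJ, EM, JS, MA, EC]
Visit YE → queue [TP, LV, LJ, EM, JS, MA, EC]
Visit TP; enqueue YJ → queue [LV, LJ, EM, JS, MA, EC, YJ]
Visit LV → queue [LJ, EM, JS, MA, EC, YJ]
Visit LJ → queue [EM, JS, MA, EC, YJ]
Visit EM → queue [JS, MA, EC, YJ]
Visit JS → queue [MA, EC, YJ]
Visit MA → queue [EC, YJ]
Visit EC → queue [YJ]
Visit YJ → queue []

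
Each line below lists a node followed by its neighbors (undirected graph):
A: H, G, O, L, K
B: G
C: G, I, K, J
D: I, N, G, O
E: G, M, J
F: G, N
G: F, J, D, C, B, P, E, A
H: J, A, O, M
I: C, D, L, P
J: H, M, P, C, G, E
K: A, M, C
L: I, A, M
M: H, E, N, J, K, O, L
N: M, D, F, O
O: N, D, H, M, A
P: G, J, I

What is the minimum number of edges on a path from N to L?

Level 0: N
Level 1: D, F, M, O
Level 2: A, E, G, H, I, J, K, L
Level 3: B, C, P
L first appears at level 2.

2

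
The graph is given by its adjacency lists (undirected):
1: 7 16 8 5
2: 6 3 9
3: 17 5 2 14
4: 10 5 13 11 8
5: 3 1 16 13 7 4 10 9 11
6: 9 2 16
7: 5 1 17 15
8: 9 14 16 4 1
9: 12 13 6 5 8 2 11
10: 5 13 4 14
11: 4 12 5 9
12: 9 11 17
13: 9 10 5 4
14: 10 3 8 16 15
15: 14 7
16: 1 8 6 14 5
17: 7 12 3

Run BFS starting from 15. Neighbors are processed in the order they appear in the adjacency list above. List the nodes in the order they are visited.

Visit 15; enqueue 14, 7 → queue [14, 7]
Visit 14; enqueue 10, 3, 8, 16 → queue [7, 10, 3, 8, 16]
Visit 7; enqueue 5, 1, 17 → queue [10, 3, 8, 16, 5, 1, 17]
Visit 10; enqueue 13, 4 → queue [3, 8, 16, 5, 1, 17, 13, 4]
Visit 3; enqueue 2 → queue [8, 16, 5, 1, 17, 13, 4, 2]
Visit 8; enqueue 9 → queue [16, 5, 1, 17, 13, 4, 2, 9]
Visit 16; enqueue 6 → queue [5, 1, 17, 13, 4, 2, 9, 6]
Visit 5; enqueue 11 → queue [1, 17, 13, 4, 2, 9, 6, 11]
Visit 1 → queue [17, 13, 4, 2, 9, 6, 11]
Visit 17; enqueue 12 → queue [13, 4, 2, 9, 6, 11, 12]
Visit 13 → queue [4, 2, 9, 6, 11, 12]
Visit 4 → queue [2, 9, 6, 11, 12]
Visit 2 → queue [9, 6, 11, 12]
Visit 9 → queue [6, 11, 12]
Visit 6 → queue [11, 12]
Visit 11 → queue [12]
Visit 12 → queue []

15, 14, 7, 10, 3, 8, 16, 5, 1, 17, 13, 4, 2, 9, 6, 11, 12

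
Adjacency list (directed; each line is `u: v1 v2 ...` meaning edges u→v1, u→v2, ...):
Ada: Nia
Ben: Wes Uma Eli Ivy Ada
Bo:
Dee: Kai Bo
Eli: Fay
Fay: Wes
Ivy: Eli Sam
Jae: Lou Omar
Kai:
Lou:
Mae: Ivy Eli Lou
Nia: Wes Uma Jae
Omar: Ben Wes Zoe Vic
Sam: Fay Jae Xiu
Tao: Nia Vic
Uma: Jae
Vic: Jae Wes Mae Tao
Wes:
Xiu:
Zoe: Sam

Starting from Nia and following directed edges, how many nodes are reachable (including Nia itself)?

BFS from Nia visits: Nia, Wes, Uma, Jae, Lou, Omar, Ben, Zoe, Vic, Eli, Ivy, Ada, Sam, Mae, Tao, Fay, Xiu
Reachable nodes: 17 of 20 total.

17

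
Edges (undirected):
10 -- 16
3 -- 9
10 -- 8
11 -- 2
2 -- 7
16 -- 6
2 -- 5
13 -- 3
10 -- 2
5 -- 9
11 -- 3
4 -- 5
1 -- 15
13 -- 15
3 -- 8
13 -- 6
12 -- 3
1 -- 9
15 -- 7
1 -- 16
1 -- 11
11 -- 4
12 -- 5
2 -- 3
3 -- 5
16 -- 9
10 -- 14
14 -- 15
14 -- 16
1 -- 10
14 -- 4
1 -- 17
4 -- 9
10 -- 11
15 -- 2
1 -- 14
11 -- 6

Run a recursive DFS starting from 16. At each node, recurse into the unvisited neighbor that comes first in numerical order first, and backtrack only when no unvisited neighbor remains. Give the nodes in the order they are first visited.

Visit 16
16 → 1
1 → 9
9 → 3
3 → 2
2 → 5
5 → 4
4 → 11
11 → 6
6 → 13
13 → 15
15 → 7
15 → 14
14 → 10
10 → 8
5 → 12
1 → 17

16 → 1 → 9 → 3 → 2 → 5 → 4 → 11 → 6 → 13 → 15 → 7 → 14 → 10 → 8 → 12 → 17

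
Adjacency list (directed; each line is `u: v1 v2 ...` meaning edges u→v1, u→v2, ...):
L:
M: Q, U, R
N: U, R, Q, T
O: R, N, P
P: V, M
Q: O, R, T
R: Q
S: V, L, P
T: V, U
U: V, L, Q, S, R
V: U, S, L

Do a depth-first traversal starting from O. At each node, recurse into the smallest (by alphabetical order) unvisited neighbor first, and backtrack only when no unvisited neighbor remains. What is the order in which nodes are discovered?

O, N, Q, R, T, U, L, S, P, M, V

Visit O
O → N
N → Q
Q → R
Q → T
T → U
U → L
U → S
S → P
P → M
P → V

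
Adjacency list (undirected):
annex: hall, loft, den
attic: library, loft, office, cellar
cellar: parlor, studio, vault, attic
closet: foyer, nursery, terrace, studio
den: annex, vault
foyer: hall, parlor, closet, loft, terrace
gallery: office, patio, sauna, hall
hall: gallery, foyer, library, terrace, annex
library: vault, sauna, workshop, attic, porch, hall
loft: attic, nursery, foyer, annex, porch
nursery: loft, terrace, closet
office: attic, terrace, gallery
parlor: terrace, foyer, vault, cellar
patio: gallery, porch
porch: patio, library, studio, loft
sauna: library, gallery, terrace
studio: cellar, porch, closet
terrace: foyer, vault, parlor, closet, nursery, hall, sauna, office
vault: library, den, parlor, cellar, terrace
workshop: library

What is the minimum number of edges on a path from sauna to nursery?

2

Level 0: sauna
Level 1: gallery, library, terrace
Level 2: attic, closet, foyer, hall, nursery, office, parlor, patio, porch, vault, workshop
Level 3: annex, cellar, den, loft, studio
nursery first appears at level 2.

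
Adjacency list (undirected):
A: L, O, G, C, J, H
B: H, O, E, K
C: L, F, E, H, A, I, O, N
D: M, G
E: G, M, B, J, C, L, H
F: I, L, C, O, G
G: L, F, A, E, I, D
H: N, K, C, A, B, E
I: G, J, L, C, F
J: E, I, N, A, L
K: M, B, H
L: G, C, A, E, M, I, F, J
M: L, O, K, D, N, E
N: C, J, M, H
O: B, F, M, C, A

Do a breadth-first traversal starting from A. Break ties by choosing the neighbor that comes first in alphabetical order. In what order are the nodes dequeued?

A C G H J L O E F I N D B K M

Visit A; enqueue C, G, H, J, L, O → queue [C, G, H, J, L, O]
Visit C; enqueue E, F, I, N → queue [G, H, J, L, O, E, F, I, N]
Visit G; enqueue D → queue [H, J, L, O, E, F, I, N, D]
Visit H; enqueue B, K → queue [J, L, O, E, F, I, N, D, B, K]
Visit J → queue [L, O, E, F, I, N, D, B, K]
Visit L; enqueue M → queue [O, E, F, I, N, D, B, K, M]
Visit O → queue [E, F, I, N, D, B, K, M]
Visit E → queue [F, I, N, D, B, K, M]
Visit F → queue [I, N, D, B, K, M]
Visit I → queue [N, D, B, K, M]
Visit N → queue [D, B, K, M]
Visit D → queue [B, K, M]
Visit B → queue [K, M]
Visit K → queue [M]
Visit M → queue []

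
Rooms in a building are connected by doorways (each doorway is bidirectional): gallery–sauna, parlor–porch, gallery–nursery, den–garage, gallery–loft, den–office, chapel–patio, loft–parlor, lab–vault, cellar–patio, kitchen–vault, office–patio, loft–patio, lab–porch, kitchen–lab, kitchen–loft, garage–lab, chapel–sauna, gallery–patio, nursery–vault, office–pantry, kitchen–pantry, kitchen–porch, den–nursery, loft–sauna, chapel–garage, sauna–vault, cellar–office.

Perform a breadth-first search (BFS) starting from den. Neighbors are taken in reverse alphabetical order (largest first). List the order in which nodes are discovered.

Visit den; enqueue office, nursery, garage → queue [office, nursery, garage]
Visit office; enqueue patio, pantry, cellar → queue [nursery, garage, patio, pantry, cellar]
Visit nursery; enqueue vault, gallery → queue [garage, patio, pantry, cellar, vault, gallery]
Visit garage; enqueue lab, chapel → queue [patio, pantry, cellar, vault, gallery, lab, chapel]
Visit patio; enqueue loft → queue [pantry, cellar, vault, gallery, lab, chapel, loft]
Visit pantry; enqueue kitchen → queue [cellar, vault, gallery, lab, chapel, loft, kitchen]
Visit cellar → queue [vault, gallery, lab, chapel, loft, kitchen]
Visit vault; enqueue sauna → queue [gallery, lab, chapel, loft, kitchen, sauna]
Visit gallery → queue [lab, chapel, loft, kitchen, sauna]
Visit lab; enqueue porch → queue [chapel, loft, kitchen, sauna, porch]
Visit chapel → queue [loft, kitchen, sauna, porch]
Visit loft; enqueue parlor → queue [kitchen, sauna, porch, parlor]
Visit kitchen → queue [sauna, porch, parlor]
Visit sauna → queue [porch, parlor]
Visit porch → queue [parlor]
Visit parlor → queue []

den office nursery garage patio pantry cellar vault gallery lab chapel loft kitchen sauna porch parlor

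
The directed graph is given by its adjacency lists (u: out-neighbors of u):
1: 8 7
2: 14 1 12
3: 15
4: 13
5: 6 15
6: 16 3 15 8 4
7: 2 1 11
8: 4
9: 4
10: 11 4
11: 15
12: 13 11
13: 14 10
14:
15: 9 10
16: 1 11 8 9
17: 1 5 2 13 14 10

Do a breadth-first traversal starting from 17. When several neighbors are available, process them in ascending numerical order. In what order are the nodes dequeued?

Visit 17; enqueue 1, 2, 5, 10, 13, 14 → queue [1, 2, 5, 10, 13, 14]
Visit 1; enqueue 7, 8 → queue [2, 5, 10, 13, 14, 7, 8]
Visit 2; enqueue 12 → queue [5, 10, 13, 14, 7, 8, 12]
Visit 5; enqueue 6, 15 → queue [10, 13, 14, 7, 8, 12, 6, 15]
Visit 10; enqueue 4, 11 → queue [13, 14, 7, 8, 12, 6, 15, 4, 11]
Visit 13 → queue [14, 7, 8, 12, 6, 15, 4, 11]
Visit 14 → queue [7, 8, 12, 6, 15, 4, 11]
Visit 7 → queue [8, 12, 6, 15, 4, 11]
Visit 8 → queue [12, 6, 15, 4, 11]
Visit 12 → queue [6, 15, 4, 11]
Visit 6; enqueue 3, 16 → queue [15, 4, 11, 3, 16]
Visit 15; enqueue 9 → queue [4, 11, 3, 16, 9]
Visit 4 → queue [11, 3, 16, 9]
Visit 11 → queue [3, 16, 9]
Visit 3 → queue [16, 9]
Visit 16 → queue [9]
Visit 9 → queue []

17 -> 1 -> 2 -> 5 -> 10 -> 13 -> 14 -> 7 -> 8 -> 12 -> 6 -> 15 -> 4 -> 11 -> 3 -> 16 -> 9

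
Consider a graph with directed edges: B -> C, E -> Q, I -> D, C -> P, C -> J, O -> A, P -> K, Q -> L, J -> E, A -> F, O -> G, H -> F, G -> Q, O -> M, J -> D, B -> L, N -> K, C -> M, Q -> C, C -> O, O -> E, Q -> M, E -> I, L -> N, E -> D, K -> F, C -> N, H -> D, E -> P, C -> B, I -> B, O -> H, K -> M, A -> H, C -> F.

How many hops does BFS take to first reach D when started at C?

Level 0: C
Level 1: B, F, J, M, N, O, P
Level 2: A, D, E, G, H, K, L
Level 3: I, Q
D first appears at level 2.

2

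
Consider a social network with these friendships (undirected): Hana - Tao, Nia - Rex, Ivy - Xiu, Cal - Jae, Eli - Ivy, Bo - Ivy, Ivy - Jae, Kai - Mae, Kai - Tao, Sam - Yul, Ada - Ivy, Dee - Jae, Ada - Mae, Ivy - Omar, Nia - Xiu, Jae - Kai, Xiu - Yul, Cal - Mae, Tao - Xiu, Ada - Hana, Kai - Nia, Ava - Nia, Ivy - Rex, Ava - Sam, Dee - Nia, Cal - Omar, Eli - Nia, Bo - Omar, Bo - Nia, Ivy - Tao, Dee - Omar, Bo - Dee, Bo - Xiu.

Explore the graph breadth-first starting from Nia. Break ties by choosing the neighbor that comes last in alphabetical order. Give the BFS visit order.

Visit Nia; enqueue Xiu, Rex, Kai, Eli, Dee, Bo, Ava → queue [Xiu, Rex, Kai, Eli, Dee, Bo, Ava]
Visit Xiu; enqueue Yul, Tao, Ivy → queue [Rex, Kai, Eli, Dee, Bo, Ava, Yul, Tao, Ivy]
Visit Rex → queue [Kai, Eli, Dee, Bo, Ava, Yul, Tao, Ivy]
Visit Kai; enqueue Mae, Jae → queue [Eli, Dee, Bo, Ava, Yul, Tao, Ivy, Mae, Jae]
Visit Eli → queue [Dee, Bo, Ava, Yul, Tao, Ivy, Mae, Jae]
Visit Dee; enqueue Omar → queue [Bo, Ava, Yul, Tao, Ivy, Mae, Jae, Omar]
Visit Bo → queue [Ava, Yul, Tao, Ivy, Mae, Jae, Omar]
Visit Ava; enqueue Sam → queue [Yul, Tao, Ivy, Mae, Jae, Omar, Sam]
Visit Yul → queue [Tao, Ivy, Mae, Jae, Omar, Sam]
Visit Tao; enqueue Hana → queue [Ivy, Mae, Jae, Omar, Sam, Hana]
Visit Ivy; enqueue Ada → queue [Mae, Jae, Omar, Sam, Hana, Ada]
Visit Mae; enqueue Cal → queue [Jae, Omar, Sam, Hana, Ada, Cal]
Visit Jae → queue [Omar, Sam, Hana, Ada, Cal]
Visit Omar → queue [Sam, Hana, Ada, Cal]
Visit Sam → queue [Hana, Ada, Cal]
Visit Hana → queue [Ada, Cal]
Visit Ada → queue [Cal]
Visit Cal → queue []

Nia -> Xiu -> Rex -> Kai -> Eli -> Dee -> Bo -> Ava -> Yul -> Tao -> Ivy -> Mae -> Jae -> Omar -> Sam -> Hana -> Ada -> Cal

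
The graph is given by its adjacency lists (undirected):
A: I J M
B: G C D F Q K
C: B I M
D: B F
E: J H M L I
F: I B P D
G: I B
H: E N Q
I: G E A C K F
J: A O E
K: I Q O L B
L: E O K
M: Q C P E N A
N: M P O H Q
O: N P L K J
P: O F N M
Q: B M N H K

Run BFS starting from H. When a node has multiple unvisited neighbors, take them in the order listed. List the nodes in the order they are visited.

Visit H; enqueue E, N, Q → queue [E, N, Q]
Visit E; enqueue J, M, L, I → queue [N, Q, J, M, L, I]
Visit N; enqueue P, O → queue [Q, J, M, L, I, P, O]
Visit Q; enqueue B, K → queue [J, M, L, I, P, O, B, K]
Visit J; enqueue A → queue [M, L, I, P, O, B, K, A]
Visit M; enqueue C → queue [L, I, P, O, B, K, A, C]
Visit L → queue [I, P, O, B, K, A, C]
Visit I; enqueue G, F → queue [P, O, B, K, A, C, G, F]
Visit P → queue [O, B, K, A, C, G, F]
Visit O → queue [B, K, A, C, G, F]
Visit B; enqueue D → queue [K, A, C, G, F, D]
Visit K → queue [A, C, G, F, D]
Visit A → queue [C, G, F, D]
Visit C → queue [G, F, D]
Visit G → queue [F, D]
Visit F → queue [D]
Visit D → queue []

H → E → N → Q → J → M → L → I → P → O → B → K → A → C → G → F → D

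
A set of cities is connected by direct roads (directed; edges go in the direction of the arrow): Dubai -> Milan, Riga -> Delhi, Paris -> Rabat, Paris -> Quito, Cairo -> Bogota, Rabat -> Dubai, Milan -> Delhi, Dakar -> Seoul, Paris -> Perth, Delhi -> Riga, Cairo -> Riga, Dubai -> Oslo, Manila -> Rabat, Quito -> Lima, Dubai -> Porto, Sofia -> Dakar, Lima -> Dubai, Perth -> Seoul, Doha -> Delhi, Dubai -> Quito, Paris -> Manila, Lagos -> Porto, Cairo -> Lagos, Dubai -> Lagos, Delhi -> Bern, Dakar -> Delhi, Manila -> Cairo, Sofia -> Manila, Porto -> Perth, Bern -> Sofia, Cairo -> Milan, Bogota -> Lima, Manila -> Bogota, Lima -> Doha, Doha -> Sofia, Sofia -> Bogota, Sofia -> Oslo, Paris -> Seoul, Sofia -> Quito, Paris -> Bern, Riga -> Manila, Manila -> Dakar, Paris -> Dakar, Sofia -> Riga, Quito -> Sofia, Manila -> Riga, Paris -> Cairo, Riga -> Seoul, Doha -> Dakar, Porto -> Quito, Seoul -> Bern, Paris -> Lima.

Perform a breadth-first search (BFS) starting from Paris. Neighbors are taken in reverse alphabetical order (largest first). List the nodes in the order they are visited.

Visit Paris; enqueue Seoul, Rabat, Quito, Perth, Manila, Lima, Dakar, Cairo, Bern → queue [Seoul, Rabat, Quito, Perth, Manila, Lima, Dakar, Cairo, Bern]
Visit Seoul → queue [Rabat, Quito, Perth, Manila, Lima, Dakar, Cairo, Bern]
Visit Rabat; enqueue Dubai → queue [Quito, Perth, Manila, Lima, Dakar, Cairo, Bern, Dubai]
Visit Quito; enqueue Sofia → queue [Perth, Manila, Lima, Dakar, Cairo, Bern, Dubai, Sofia]
Visit Perth → queue [Manila, Lima, Dakar, Cairo, Bern, Dubai, Sofia]
Visit Manila; enqueue Riga, Bogota → queue [Lima, Dakar, Cairo, Bern, Dubai, Sofia, Riga, Bogota]
Visit Lima; enqueue Doha → queue [Dakar, Cairo, Bern, Dubai, Sofia, Riga, Bogota, Doha]
Visit Dakar; enqueue Delhi → queue [Cairo, Bern, Dubai, Sofia, Riga, Bogota, Doha, Delhi]
Visit Cairo; enqueue Milan, Lagos → queue [Bern, Dubai, Sofia, Riga, Bogota, Doha, Delhi, Milan, Lagos]
Visit Bern → queue [Dubai, Sofia, Riga, Bogota, Doha, Delhi, Milan, Lagos]
Visit Dubai; enqueue Porto, Oslo → queue [Sofia, Riga, Bogota, Doha, Delhi, Milan, Lagos, Porto, Oslo]
Visit Sofia → queue [Riga, Bogota, Doha, Delhi, Milan, Lagos, Porto, Oslo]
Visit Riga → queue [Bogota, Doha, Delhi, Milan, Lagos, Porto, Oslo]
Visit Bogota → queue [Doha, Delhi, Milan, Lagos, Porto, Oslo]
Visit Doha → queue [Delhi, Milan, Lagos, Porto, Oslo]
Visit Delhi → queue [Milan, Lagos, Porto, Oslo]
Visit Milan → queue [Lagos, Porto, Oslo]
Visit Lagos → queue [Porto, Oslo]
Visit Porto → queue [Oslo]
Visit Oslo → queue []

Paris, Seoul, Rabat, Quito, Perth, Manila, Lima, Dakar, Cairo, Bern, Dubai, Sofia, Riga, Bogota, Doha, Delhi, Milan, Lagos, Porto, Oslo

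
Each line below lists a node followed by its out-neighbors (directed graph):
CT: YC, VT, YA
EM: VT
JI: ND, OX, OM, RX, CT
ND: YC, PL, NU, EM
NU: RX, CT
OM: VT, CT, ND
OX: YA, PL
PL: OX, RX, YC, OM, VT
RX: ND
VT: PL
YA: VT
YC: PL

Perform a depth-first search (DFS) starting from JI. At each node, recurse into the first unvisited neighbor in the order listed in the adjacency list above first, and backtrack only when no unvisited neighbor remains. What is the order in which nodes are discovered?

JI ND YC PL OX YA VT RX OM CT NU EM

Visit JI
JI → ND
ND → YC
YC → PL
PL → OX
OX → YA
YA → VT
PL → RX
PL → OM
OM → CT
ND → NU
ND → EM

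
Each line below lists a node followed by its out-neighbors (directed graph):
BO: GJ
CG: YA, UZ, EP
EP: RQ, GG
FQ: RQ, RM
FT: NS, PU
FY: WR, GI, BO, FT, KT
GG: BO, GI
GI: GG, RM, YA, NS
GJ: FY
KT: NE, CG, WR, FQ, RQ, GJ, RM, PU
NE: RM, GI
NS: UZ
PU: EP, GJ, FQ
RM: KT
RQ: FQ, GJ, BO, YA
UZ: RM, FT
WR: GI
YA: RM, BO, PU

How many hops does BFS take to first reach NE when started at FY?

2

Level 0: FY
Level 1: BO, FT, GI, KT, WR
Level 2: CG, FQ, GG, GJ, NE, NS, PU, RM, RQ, YA
Level 3: EP, UZ
NE first appears at level 2.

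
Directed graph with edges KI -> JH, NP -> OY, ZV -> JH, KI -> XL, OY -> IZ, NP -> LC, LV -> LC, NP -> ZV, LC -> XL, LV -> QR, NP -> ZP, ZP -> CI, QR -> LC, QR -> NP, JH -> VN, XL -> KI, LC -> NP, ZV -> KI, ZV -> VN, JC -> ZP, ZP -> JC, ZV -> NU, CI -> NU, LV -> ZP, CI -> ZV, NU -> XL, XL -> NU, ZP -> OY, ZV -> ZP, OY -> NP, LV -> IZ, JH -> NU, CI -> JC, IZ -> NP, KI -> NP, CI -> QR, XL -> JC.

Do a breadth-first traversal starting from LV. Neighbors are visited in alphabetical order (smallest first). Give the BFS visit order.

Visit LV; enqueue IZ, LC, QR, ZP → queue [IZ, LC, QR, ZP]
Visit IZ; enqueue NP → queue [LC, QR, ZP, NP]
Visit LC; enqueue XL → queue [QR, ZP, NP, XL]
Visit QR → queue [ZP, NP, XL]
Visit ZP; enqueue CI, JC, OY → queue [NP, XL, CI, JC, OY]
Visit NP; enqueue ZV → queue [XL, CI, JC, OY, ZV]
Visit XL; enqueue KI, NU → queue [CI, JC, OY, ZV, KI, NU]
Visit CI → queue [JC, OY, ZV, KI, NU]
Visit JC → queue [OY, ZV, KI, NU]
Visit OY → queue [ZV, KI, NU]
Visit ZV; enqueue JH, VN → queue [KI, NU, JH, VN]
Visit KI → queue [NU, JH, VN]
Visit NU → queue [JH, VN]
Visit JH → queue [VN]
Visit VN → queue []

LV, IZ, LC, QR, ZP, NP, XL, CI, JC, OY, ZV, KI, NU, JH, VN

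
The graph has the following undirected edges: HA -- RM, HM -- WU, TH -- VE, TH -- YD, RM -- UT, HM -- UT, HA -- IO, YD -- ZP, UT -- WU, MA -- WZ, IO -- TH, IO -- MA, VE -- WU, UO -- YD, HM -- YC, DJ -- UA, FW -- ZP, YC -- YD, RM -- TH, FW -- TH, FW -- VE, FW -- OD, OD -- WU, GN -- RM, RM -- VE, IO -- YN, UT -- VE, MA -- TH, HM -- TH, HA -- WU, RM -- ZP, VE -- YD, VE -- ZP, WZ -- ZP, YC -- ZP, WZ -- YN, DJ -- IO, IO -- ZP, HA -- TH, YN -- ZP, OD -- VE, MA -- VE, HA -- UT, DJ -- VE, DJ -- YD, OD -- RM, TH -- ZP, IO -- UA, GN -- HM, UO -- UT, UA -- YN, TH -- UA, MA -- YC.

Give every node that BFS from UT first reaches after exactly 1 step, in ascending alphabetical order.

HA, HM, RM, UO, VE, WU

Level 0: UT
Level 1: HA, HM, RM, UO, VE, WU
Level 2: DJ, FW, GN, IO, MA, OD, TH, YC, YD, ZP
Level 3: UA, WZ, YN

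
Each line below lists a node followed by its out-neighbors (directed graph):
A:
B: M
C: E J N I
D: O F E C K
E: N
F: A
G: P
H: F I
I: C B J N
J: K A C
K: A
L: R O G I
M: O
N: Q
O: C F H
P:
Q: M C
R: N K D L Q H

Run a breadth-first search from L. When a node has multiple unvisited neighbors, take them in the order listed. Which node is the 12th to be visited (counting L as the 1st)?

F

Visit L; enqueue R, O, G, I → queue [R, O, G, I]
Visit R; enqueue N, K, D, Q, H → queue [O, G, I, N, K, D, Q, H]
Visit O; enqueue C, F → queue [G, I, N, K, D, Q, H, C, F]
Visit G; enqueue P → queue [I, N, K, D, Q, H, C, F, P]
Visit I; enqueue B, J → queue [N, K, D, Q, H, C, F, P, B, J]
Visit N → queue [K, D, Q, H, C, F, P, B, J]
Visit K; enqueue A → queue [D, Q, H, C, F, P, B, J, A]
Visit D; enqueue E → queue [Q, H, C, F, P, B, J, A, E]
Visit Q; enqueue M → queue [H, C, F, P, B, J, A, E, M]
Visit H → queue [C, F, P, B, J, A, E, M]
Visit C → queue [F, P, B, J, A, E, M]
Visit F → queue [P, B, J, A, E, M]
Visit P → queue [B, J, A, E, M]
Visit B → queue [J, A, E, M]
Visit J → queue [A, E, M]
Visit A → queue [E, M]
Visit E → queue [M]
Visit M → queue []

Visit order: L, R, O, G, I, N, K, D, Q, H, C, F, P, B, J, A, E, M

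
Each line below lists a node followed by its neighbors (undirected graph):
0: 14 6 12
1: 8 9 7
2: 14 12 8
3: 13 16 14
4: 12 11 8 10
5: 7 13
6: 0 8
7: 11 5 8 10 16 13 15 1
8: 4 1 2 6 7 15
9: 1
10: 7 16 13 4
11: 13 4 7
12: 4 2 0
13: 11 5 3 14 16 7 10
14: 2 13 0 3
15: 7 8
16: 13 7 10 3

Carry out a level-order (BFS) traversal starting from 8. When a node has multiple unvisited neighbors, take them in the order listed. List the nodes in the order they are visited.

8 -> 4 -> 1 -> 2 -> 6 -> 7 -> 15 -> 12 -> 11 -> 10 -> 9 -> 14 -> 0 -> 5 -> 16 -> 13 -> 3

Visit 8; enqueue 4, 1, 2, 6, 7, 15 → queue [4, 1, 2, 6, 7, 15]
Visit 4; enqueue 12, 11, 10 → queue [1, 2, 6, 7, 15, 12, 11, 10]
Visit 1; enqueue 9 → queue [2, 6, 7, 15, 12, 11, 10, 9]
Visit 2; enqueue 14 → queue [6, 7, 15, 12, 11, 10, 9, 14]
Visit 6; enqueue 0 → queue [7, 15, 12, 11, 10, 9, 14, 0]
Visit 7; enqueue 5, 16, 13 → queue [15, 12, 11, 10, 9, 14, 0, 5, 16, 13]
Visit 15 → queue [12, 11, 10, 9, 14, 0, 5, 16, 13]
Visit 12 → queue [11, 10, 9, 14, 0, 5, 16, 13]
Visit 11 → queue [10, 9, 14, 0, 5, 16, 13]
Visit 10 → queue [9, 14, 0, 5, 16, 13]
Visit 9 → queue [14, 0, 5, 16, 13]
Visit 14; enqueue 3 → queue [0, 5, 16, 13, 3]
Visit 0 → queue [5, 16, 13, 3]
Visit 5 → queue [16, 13, 3]
Visit 16 → queue [13, 3]
Visit 13 → queue [3]
Visit 3 → queue []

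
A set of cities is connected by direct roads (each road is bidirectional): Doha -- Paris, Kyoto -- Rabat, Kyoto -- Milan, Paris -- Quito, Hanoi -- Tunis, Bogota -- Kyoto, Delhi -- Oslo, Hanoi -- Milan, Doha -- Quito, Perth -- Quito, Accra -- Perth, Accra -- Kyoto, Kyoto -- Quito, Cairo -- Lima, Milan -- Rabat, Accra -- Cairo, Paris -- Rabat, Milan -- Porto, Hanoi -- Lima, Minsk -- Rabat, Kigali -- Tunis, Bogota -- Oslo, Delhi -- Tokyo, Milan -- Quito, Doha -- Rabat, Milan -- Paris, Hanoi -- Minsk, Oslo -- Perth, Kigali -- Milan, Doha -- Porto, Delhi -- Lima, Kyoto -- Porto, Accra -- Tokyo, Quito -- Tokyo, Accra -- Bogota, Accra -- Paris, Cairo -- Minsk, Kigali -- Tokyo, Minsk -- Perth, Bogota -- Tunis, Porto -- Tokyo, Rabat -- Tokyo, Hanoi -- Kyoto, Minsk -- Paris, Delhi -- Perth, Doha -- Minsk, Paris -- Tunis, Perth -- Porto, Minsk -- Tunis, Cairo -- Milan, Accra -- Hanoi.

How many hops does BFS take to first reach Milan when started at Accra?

Level 0: Accra
Level 1: Bogota, Cairo, Hanoi, Kyoto, Paris, Perth, Tokyo
Level 2: Delhi, Doha, Kigali, Lima, Milan, Minsk, Oslo, Porto, Quito, Rabat, Tunis
Milan first appears at level 2.

2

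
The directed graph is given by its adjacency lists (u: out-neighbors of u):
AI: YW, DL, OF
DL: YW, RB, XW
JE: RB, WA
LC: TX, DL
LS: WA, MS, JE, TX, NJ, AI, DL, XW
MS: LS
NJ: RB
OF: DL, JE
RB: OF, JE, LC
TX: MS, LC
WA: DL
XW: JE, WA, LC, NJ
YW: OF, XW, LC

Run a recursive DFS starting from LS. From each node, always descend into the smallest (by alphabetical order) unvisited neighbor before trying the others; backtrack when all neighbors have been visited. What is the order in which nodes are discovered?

LS -> AI -> DL -> RB -> JE -> WA -> LC -> TX -> MS -> OF -> XW -> NJ -> YW

Visit LS
LS → AI
AI → DL
DL → RB
RB → JE
JE → WA
RB → LC
LC → TX
TX → MS
RB → OF
DL → XW
XW → NJ
DL → YW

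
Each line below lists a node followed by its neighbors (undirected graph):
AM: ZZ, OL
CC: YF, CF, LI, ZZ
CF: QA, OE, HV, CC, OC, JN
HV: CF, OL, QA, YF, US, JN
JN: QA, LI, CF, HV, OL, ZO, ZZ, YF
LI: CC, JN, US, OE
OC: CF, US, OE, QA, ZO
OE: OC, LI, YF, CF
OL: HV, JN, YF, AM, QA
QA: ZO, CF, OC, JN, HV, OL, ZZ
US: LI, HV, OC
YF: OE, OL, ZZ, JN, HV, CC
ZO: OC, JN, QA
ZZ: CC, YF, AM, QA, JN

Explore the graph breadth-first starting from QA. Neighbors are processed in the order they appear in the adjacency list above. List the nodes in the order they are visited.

QA → ZO → CF → OC → JN → HV → OL → ZZ → OE → CC → US → LI → YF → AM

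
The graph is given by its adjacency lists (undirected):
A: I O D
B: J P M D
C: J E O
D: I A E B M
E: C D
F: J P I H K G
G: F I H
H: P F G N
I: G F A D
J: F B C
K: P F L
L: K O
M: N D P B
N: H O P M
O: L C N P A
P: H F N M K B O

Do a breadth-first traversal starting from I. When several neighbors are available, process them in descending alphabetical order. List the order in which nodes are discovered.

I G F D A H P K J M E B O N L C

Visit I; enqueue G, F, D, A → queue [G, F, D, A]
Visit G; enqueue H → queue [F, D, A, H]
Visit F; enqueue P, K, J → queue [D, A, H, P, K, J]
Visit D; enqueue M, E, B → queue [A, H, P, K, J, M, E, B]
Visit A; enqueue O → queue [H, P, K, J, M, E, B, O]
Visit H; enqueue N → queue [P, K, J, M, E, B, O, N]
Visit P → queue [K, J, M, E, B, O, N]
Visit K; enqueue L → queue [J, M, E, B, O, N, L]
Visit J; enqueue C → queue [M, E, B, O, N, L, C]
Visit M → queue [E, B, O, N, L, C]
Visit E → queue [B, O, N, L, C]
Visit B → queue [O, N, L, C]
Visit O → queue [N, L, C]
Visit N → queue [L, C]
Visit L → queue [C]
Visit C → queue []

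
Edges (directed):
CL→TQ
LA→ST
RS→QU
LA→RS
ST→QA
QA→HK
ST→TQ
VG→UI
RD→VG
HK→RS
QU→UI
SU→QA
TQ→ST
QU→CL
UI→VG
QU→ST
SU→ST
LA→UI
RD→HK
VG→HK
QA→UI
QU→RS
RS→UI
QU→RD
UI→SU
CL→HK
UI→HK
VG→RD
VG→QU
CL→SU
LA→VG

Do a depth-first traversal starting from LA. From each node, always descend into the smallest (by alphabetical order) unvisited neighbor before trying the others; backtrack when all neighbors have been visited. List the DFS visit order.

LA, RS, QU, CL, HK, SU, QA, UI, VG, RD, ST, TQ

Visit LA
LA → RS
RS → QU
QU → CL
CL → HK
CL → SU
SU → QA
QA → UI
UI → VG
VG → RD
SU → ST
ST → TQ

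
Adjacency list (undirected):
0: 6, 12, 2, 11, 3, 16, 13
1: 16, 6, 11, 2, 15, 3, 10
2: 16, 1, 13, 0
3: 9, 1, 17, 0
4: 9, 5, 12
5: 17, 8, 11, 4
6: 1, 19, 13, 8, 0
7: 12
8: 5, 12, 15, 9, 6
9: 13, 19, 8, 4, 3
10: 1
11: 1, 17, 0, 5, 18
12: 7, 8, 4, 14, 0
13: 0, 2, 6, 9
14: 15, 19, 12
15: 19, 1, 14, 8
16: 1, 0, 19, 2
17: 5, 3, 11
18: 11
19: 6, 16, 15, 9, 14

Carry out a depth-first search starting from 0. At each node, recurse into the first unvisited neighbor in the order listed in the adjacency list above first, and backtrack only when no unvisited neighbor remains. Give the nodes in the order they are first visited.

0 → 6 → 1 → 16 → 19 → 15 → 14 → 12 → 7 → 8 → 5 → 17 → 3 → 9 → 13 → 2 → 4 → 11 → 18 → 10

Visit 0
0 → 6
6 → 1
1 → 16
16 → 19
19 → 15
15 → 14
14 → 12
12 → 7
12 → 8
8 → 5
5 → 17
17 → 3
3 → 9
9 → 13
13 → 2
9 → 4
17 → 11
11 → 18
1 → 10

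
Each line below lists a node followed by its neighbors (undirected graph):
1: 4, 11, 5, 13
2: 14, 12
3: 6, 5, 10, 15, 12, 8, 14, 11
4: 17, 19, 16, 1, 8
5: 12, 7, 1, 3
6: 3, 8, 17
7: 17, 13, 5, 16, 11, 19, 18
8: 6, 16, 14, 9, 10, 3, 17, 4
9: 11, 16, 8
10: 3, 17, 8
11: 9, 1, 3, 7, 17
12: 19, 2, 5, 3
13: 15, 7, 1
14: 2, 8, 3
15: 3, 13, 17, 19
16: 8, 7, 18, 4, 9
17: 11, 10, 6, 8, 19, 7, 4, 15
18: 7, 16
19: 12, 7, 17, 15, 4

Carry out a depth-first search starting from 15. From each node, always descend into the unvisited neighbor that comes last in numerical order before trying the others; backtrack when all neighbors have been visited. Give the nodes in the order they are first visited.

15 → 19 → 17 → 11 → 9 → 16 → 18 → 7 → 13 → 1 → 5 → 12 → 3 → 14 → 8 → 10 → 6 → 4 → 2

Visit 15
15 → 19
19 → 17
17 → 11
11 → 9
9 → 16
16 → 18
18 → 7
7 → 13
13 → 1
1 → 5
5 → 12
12 → 3
3 → 14
14 → 8
8 → 10
8 → 6
8 → 4
14 → 2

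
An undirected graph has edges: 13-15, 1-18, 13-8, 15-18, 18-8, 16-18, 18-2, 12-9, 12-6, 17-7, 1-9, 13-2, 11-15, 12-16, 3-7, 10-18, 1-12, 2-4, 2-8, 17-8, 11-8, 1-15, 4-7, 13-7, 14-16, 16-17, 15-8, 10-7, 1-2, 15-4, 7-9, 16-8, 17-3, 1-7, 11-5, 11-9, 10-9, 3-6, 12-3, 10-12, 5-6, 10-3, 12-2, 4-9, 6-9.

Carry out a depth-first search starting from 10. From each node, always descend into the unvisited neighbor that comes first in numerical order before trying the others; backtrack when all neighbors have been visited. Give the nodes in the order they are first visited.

10, 3, 6, 5, 11, 8, 2, 1, 7, 4, 9, 12, 16, 14, 17, 18, 15, 13

Visit 10
10 → 3
3 → 6
6 → 5
5 → 11
11 → 8
8 → 2
2 → 1
1 → 7
7 → 4
4 → 9
9 → 12
12 → 16
16 → 14
16 → 17
16 → 18
18 → 15
15 → 13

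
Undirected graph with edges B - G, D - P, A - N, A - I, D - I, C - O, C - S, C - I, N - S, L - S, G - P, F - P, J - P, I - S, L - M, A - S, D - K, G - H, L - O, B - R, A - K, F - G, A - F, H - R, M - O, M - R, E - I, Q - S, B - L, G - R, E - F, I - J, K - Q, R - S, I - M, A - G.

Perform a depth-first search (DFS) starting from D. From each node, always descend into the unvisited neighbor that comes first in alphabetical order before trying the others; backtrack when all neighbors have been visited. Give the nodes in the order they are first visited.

D → I → A → F → E → G → B → L → M → O → C → S → N → Q → K → R → H → P → J

Visit D
D → I
I → A
A → F
F → E
F → G
G → B
B → L
L → M
M → O
O → C
C → S
S → N
S → Q
Q → K
S → R
R → H
G → P
P → J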